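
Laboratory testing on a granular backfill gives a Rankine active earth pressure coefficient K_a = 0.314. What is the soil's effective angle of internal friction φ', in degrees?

K_a = tan²(45° − φ/2) ⇒ 45° − φ/2 = arctan(√0.314) = 29.26°.
φ = 2(45° − 29.26°) = 31.47°.

31.5°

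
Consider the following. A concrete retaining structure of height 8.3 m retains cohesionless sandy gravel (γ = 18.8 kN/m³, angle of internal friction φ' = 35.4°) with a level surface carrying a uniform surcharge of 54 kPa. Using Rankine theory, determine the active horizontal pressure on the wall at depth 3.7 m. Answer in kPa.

K_a = (1 − sin φ)/(1 + sin φ) = 0.2664.
σ_v = γz + q = 18.8 × 3.7 + 54 = 123.6 kPa.
σ_h = K_a σ_v = 0.2664 × 123.6 = 32.92 kPa.

32.9 kPa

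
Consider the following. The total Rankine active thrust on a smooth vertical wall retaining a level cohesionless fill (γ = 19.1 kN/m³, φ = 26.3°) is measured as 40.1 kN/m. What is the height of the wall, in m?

3.30 m

K_a = 0.3859. P_a = ½ K_a γ H² ⇒ H = √(2P_a/(K_a γ)).
H = √(2×40.1/(0.3859×19.1)) = 3.298 m.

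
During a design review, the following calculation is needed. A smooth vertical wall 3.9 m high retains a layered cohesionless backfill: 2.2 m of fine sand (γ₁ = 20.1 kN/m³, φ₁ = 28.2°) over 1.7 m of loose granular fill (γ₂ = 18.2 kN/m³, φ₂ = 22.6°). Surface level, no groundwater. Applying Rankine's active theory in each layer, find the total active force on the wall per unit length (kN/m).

K_a1 = tan²(45°−28.2°/2) = 0.3582; K_a2 = tan²(45°−22.6°/2) = 0.4448.
Layer 1: σ at base = K_a1 γ₁ h₁ = 15.84 kPa; P₁ = ½×15.84×2.2 = 17.42.
Layer 2: σ_v at top = γ₁h₁ = 44.22; σ_h top = K_a2×44.22 = 19.67; σ_h base = K_a2×(44.22+18.2×1.7) = 33.43.
P₂ = ½(19.67+33.43)×1.7 = 45.13. Total P_a = 17.42+45.13 = 62.56 kN/m.

62.6 kN/m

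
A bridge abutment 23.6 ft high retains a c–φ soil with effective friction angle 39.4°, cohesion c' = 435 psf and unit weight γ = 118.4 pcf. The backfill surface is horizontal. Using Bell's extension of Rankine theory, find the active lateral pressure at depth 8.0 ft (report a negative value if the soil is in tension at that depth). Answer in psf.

K_a = (1 − sin φ)/(1 + sin φ) = 0.2234.
σ_a = K_a γ z − 2c√K_a = 0.2234×118.4×8.0 − 2×435×0.4727 = -199.6 psf.

-200 psf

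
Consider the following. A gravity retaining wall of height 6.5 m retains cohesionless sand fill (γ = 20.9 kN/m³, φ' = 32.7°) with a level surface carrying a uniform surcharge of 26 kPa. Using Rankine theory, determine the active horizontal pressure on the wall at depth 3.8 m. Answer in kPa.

31.5 kPa

K_a = (1 − sin φ)/(1 + sin φ) = 0.2985.
σ_v = γz + q = 20.9 × 3.8 + 26 = 105.4 kPa.
σ_h = K_a σ_v = 0.2985 × 105.4 = 31.47 kPa.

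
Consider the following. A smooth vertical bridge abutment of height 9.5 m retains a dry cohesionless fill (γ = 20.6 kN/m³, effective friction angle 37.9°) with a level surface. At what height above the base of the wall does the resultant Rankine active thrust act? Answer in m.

3.17 m

K_a = 0.2389.
The pressure distribution is triangular, so the resultant acts at H/3 above the base = 9.5/3 = 3.167 m.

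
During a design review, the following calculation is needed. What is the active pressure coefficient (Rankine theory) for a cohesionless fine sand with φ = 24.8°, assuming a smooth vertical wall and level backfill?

0.409

K_a = (1 − sin φ)/(1 + sin φ) = (1 − sin 24.8°)/(1 + sin 24.8°) = 0.4090.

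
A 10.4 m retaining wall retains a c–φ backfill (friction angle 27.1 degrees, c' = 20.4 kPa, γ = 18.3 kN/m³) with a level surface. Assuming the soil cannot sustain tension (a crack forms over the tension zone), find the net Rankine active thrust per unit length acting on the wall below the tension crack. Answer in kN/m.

K_a = 0.3741; √K_a = 0.6116.
Tension-crack depth z_c = 2c/(γ√K_a) = 2×20.4/(18.3×0.6116) = 3.645 m.
σ_a at base = K_a γ H − 2c√K_a = 0.3741×18.3×10.4 − 2×20.4×0.6116 = 46.24 kPa.
P_a = ½ × 46.24 × (H − z_c) = 0.5×46.24×6.755 = 156.2 kN/m.

156 kN/m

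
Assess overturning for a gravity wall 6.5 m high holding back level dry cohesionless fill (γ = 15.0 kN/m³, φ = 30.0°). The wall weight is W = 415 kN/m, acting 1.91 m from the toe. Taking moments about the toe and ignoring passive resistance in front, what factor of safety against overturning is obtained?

K_a = tan²(45° − 30.0°/2) = 0.3333.
P_a = ½K_aγH² = 0.5×0.3333×15.0×6.5² = 105.6 kN/m, acting at H/3 = 2.167 m above the base.
Overturning moment M_o = P_a × H/3 = 105.6 × 2.167 = 228.9.
Resisting moment M_r = W × 1.91 = 415 × 1.91 = 792.6.
FS_overturning = M_r/M_o = 792.6/228.9 = 3.464.

3.46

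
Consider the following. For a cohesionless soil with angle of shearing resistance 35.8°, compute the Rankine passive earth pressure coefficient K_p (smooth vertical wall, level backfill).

K_p = (1 + sin φ)/(1 − sin φ) = tan²(45° + 35.8°/2) = 3.819.

3.82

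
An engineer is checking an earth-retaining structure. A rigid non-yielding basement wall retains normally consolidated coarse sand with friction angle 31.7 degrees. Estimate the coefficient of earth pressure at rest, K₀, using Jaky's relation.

K₀ = 1 − sin φ' = 1 − sin 31.7° = 0.4745.

0.475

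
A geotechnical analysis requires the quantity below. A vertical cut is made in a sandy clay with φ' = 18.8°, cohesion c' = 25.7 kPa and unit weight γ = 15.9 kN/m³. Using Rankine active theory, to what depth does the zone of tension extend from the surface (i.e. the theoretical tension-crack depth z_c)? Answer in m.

K_a = tan²(45° − 18.8°/2) = 0.5126; √K_a = 0.7159.
The active pressure is zero where K_a γ z = 2c√K_a, so z_c = 2c/(γ√K_a) = 2×25.7/(15.9×0.7159) = 4.515 m.

4.52 m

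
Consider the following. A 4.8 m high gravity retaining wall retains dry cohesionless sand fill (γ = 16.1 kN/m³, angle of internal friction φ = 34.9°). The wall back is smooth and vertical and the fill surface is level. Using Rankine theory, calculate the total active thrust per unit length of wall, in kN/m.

50.5 kN/m

K_a = tan²(45° − φ/2) = 0.2721.
P_a = ½ K_a γ H² = 0.5 × 0.2721 × 16.1 × 4.8² = 50.48 kN/m.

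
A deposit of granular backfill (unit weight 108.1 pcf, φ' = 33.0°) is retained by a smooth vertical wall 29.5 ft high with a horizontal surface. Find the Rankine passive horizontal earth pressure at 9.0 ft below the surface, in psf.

K_p = (1 + sin φ)/(1 − sin φ) = 3.392.
σ_h = K_p γ z = 3.392 × 108.1 × 9.0 = 3300 psf.

3300 psf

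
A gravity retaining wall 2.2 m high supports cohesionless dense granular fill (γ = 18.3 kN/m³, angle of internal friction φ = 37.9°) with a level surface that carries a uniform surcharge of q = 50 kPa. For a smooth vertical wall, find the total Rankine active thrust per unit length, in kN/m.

K_a = tan²(45° − φ/2) = 0.2389.
Soil triangle: ½ K_a γ H² = 0.5×0.2389×18.3×2.2² = 10.58 kN/m.
Surcharge rectangle: K_a q H = 0.2389×50×2.2 = 26.28 kN/m.
Total = 10.58 + 26.28 = 36.86 kN/m.

36.9 kN/m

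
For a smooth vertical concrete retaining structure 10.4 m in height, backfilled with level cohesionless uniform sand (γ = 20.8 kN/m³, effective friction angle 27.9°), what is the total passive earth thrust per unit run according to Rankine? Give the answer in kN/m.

K_p = tan²(45° + φ/2) = 2.759.
P_p = ½ K_p γ H² = 0.5 × 2.759 × 20.8 × 10.4² = 3103 kN/m.

3100 kN/m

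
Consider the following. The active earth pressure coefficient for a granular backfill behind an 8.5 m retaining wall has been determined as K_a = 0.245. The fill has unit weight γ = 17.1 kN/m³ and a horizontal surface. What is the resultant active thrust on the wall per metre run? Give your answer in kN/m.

151 kN/m

P = ½ K_a γ H² = 0.5 × 0.245 × 17.1 × 8.5² = 151.3 kN/m.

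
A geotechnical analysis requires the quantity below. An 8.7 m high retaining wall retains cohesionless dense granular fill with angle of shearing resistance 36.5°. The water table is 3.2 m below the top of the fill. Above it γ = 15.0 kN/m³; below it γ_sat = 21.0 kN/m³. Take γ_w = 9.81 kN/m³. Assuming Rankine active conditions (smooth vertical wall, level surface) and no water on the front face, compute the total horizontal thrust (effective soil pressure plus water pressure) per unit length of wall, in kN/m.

K_a = tan²(45° − φ/2) = 0.2541.
γ' = 21.0 − 9.81 = 11.19 kN/m³. Depth below WT = 5.5 m.
σ'_h at WT = K_a γ d_w = 12.19 kPa; at base = 12.19 + K_a γ' × 5.5 = 27.83 kPa.
P₁ (0–3.2 m) = ½×12.19×3.2 = 19.51. P₂ (3.2–8.7 m) = ½(12.19+27.83)×5.5 = 110.1.
P_w = ½ γ_w h₂² = 0.5×9.81×5.5² = 148.4. Total = 19.51+110.1+148.4 = 278.0 kN/m.

278 kN/m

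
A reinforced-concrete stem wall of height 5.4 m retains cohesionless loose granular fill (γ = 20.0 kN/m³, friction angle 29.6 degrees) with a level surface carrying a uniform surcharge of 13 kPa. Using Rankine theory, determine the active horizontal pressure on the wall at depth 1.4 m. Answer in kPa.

K_a = (1 − sin φ)/(1 + sin φ) = 0.3387.
σ_v = γz + q = 20.0 × 1.4 + 13 = 41.00 kPa.
σ_h = K_a σ_v = 0.3387 × 41.00 = 13.89 kPa.

13.9 kPa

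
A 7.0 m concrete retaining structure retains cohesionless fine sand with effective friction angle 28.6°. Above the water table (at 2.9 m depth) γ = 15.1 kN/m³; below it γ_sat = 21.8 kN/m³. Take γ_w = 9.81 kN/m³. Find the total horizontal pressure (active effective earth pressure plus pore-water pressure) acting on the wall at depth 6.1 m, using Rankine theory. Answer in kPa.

K_a = (1 − sin φ)/(1 + sin φ) = 0.3525.
γ' = 21.8 − 9.81 = 11.99 kN/m³.
Effective vertical stress at 6.1 m: σ'_v = 15.1×2.9 + 11.99×3.20 = 82.16 kPa.
σ'_h = K_a σ'_v = 0.3525 × 82.16 = 28.96 kPa; u = γ_w × 3.20 = 31.39 kPa.
Total σ_h = 28.96 + 31.39 = 60.36 kPa.

60.4 kPa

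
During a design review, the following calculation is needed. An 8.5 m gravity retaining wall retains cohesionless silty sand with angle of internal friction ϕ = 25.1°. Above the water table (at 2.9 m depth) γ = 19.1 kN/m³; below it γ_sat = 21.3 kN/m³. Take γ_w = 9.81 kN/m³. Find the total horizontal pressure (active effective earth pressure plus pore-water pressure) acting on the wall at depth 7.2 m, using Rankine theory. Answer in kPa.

K_a = (1 − sin φ)/(1 + sin φ) = 0.4043.
γ' = 21.3 − 9.81 = 11.49 kN/m³.
Effective vertical stress at 7.2 m: σ'_v = 19.1×2.9 + 11.49×4.30 = 104.8 kPa.
σ'_h = K_a σ'_v = 0.4043 × 104.8 = 42.37 kPa; u = γ_w × 4.30 = 42.18 kPa.
Total σ_h = 42.37 + 42.18 = 84.55 kPa.

84.6 kPa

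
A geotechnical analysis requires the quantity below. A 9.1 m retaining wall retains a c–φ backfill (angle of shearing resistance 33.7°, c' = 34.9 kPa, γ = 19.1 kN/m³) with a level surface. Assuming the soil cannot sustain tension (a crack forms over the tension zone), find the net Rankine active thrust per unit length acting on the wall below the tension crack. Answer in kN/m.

K_a = 0.2863; √K_a = 0.5351.
Tension-crack depth z_c = 2c/(γ√K_a) = 2×34.9/(19.1×0.5351) = 6.830 m.
σ_a at base = K_a γ H − 2c√K_a = 0.2863×19.1×9.1 − 2×34.9×0.5351 = 12.41 kPa.
P_a = ½ × 12.41 × (H − z_c) = 0.5×12.41×2.270 = 14.09 kN/m.

14.1 kN/m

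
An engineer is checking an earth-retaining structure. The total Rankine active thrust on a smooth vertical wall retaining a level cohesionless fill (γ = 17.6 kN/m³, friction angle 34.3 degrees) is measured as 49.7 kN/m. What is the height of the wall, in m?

K_a = 0.2792. P_a = ½ K_a γ H² ⇒ H = √(2P_a/(K_a γ)).
H = √(2×49.7/(0.2792×17.6)) = 4.498 m.

4.50 m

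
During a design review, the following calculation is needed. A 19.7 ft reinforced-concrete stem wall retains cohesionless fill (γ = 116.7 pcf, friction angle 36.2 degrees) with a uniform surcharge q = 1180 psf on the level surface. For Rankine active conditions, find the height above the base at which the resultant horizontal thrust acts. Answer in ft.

K_a = 0.2574.
Triangular part P₁ = ½K_aγH² = 5828 at H/3 = 6.567 ft; rectangular part P₂ = K_a q H = 5983 at H/2 = 9.850 ft.
ȳ = (P₁·6.567 + P₂·9.850)/(P₁+P₂) = 8.230 ft.

8.23 ft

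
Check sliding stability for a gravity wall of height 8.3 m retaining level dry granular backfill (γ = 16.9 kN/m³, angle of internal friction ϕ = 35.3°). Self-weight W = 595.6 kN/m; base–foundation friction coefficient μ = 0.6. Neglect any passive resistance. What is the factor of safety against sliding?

K_a = tan²(45° − 35.3°/2) = 0.2675.
P_a = ½K_aγH² = 0.5×0.2675×16.9×8.3² = 155.7 kN/m, acting at H/3 = 2.767 m above the base.
FS_sliding = μW / P_a = 0.6×595.6 / 155.7 = 2.295.

2.29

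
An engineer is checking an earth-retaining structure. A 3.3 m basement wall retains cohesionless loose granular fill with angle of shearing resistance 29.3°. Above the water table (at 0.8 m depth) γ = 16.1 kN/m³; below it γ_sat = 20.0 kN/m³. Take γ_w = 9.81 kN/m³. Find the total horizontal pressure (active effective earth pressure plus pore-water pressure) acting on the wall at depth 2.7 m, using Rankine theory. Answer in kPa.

29.7 kPa

K_a = (1 − sin φ)/(1 + sin φ) = 0.3428.
γ' = 20.0 − 9.81 = 10.19 kN/m³.
Effective vertical stress at 2.7 m: σ'_v = 16.1×0.8 + 10.19×1.90 = 32.24 kPa.
σ'_h = K_a σ'_v = 0.3428 × 32.24 = 11.05 kPa; u = γ_w × 1.90 = 18.64 kPa.
Total σ_h = 11.05 + 18.64 = 29.69 kPa.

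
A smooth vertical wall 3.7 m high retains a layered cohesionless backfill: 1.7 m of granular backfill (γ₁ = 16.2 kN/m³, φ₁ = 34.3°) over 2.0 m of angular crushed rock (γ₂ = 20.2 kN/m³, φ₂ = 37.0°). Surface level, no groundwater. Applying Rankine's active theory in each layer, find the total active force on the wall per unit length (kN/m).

30.3 kN/m

K_a1 = tan²(45°−34.3°/2) = 0.2792; K_a2 = tan²(45°−37.0°/2) = 0.2486.
Layer 1: σ at base = K_a1 γ₁ h₁ = 7.688 kPa; P₁ = ½×7.688×1.7 = 6.535.
Layer 2: σ_v at top = γ₁h₁ = 27.54; σ_h top = K_a2×27.54 = 6.846; σ_h base = K_a2×(27.54+20.2×2.0) = 16.89.
P₂ = ½(6.846+16.89)×2.0 = 23.73. Total P_a = 6.535+23.73 = 30.27 kN/m.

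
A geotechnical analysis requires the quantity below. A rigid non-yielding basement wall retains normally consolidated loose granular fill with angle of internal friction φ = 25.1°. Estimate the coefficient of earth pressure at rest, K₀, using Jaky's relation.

0.576

K₀ = 1 − sin φ' = 1 − sin 25.1° = 0.5758.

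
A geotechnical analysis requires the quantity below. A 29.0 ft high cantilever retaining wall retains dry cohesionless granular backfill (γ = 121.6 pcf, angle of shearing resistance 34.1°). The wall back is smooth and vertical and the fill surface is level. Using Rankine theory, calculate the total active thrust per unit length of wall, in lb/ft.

14400 lb/ft

K_a = tan²(45° − φ/2) = 0.2815.
P_a = ½ K_a γ H² = 0.5 × 0.2815 × 121.6 × 29.0² = 14400 lb/ft.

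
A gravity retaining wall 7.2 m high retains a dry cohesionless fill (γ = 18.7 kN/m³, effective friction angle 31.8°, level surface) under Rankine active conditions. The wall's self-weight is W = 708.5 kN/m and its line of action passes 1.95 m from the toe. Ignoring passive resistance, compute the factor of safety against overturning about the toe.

3.83

K_a = tan²(45° − 31.8°/2) = 0.3098.
P_a = ½K_aγH² = 0.5×0.3098×18.7×7.2² = 150.2 kN/m, acting at H/3 = 2.400 m above the base.
Overturning moment M_o = P_a × H/3 = 150.2 × 2.400 = 360.4.
Resisting moment M_r = W × 1.95 = 708.5 × 1.95 = 1382.
FS_overturning = M_r/M_o = 1382/360.4 = 3.834.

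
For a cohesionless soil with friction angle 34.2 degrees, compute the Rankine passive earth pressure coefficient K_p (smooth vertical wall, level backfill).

3.57

K_p = (1 + sin φ)/(1 − sin φ) = tan²(45° + 34.2°/2) = 3.567.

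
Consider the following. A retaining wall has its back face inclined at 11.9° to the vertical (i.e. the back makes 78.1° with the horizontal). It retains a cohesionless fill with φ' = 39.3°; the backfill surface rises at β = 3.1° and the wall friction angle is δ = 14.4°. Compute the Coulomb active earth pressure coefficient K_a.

K_a = sin²(α+φ) / [sin²α · sin(α−δ) · (1 + √{sin(φ+δ)sin(φ−β) / (sin(α−δ)sin(α+β))})²].
With α = 78.1°, φ = 39.3°, δ = 14.4°, β = 3.1°: K_a = 0.3058.

0.306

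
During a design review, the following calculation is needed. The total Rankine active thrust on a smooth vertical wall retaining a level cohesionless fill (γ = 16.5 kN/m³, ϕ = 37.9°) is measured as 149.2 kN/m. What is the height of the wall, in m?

K_a = 0.2389. P_a = ½ K_a γ H² ⇒ H = √(2P_a/(K_a γ)).
H = √(2×149.2/(0.2389×16.5)) = 8.700 m.

8.70 m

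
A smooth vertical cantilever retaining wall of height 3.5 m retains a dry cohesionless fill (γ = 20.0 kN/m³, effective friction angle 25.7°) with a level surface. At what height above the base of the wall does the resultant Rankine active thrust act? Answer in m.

K_a = 0.3950.
The pressure distribution is triangular, so the resultant acts at H/3 above the base = 3.5/3 = 1.167 m.

1.17 m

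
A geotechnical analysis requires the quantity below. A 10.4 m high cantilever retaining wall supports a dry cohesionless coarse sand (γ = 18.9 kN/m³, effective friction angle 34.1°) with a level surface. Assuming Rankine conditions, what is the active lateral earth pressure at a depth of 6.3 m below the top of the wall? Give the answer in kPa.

33.5 kPa

K_a = (1 − sin φ)/(1 + sin φ) = 0.2815.
σ_h = K_a γ z = 0.2815 × 18.9 × 6.3 = 33.52 kPa.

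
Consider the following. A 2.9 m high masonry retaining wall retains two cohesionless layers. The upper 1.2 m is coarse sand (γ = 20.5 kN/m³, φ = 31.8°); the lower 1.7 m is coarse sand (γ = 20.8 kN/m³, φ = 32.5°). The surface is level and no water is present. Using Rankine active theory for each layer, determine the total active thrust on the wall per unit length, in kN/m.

26.2 kN/m

K_a1 = tan²(45°−31.8°/2) = 0.3098; K_a2 = tan²(45°−32.5°/2) = 0.3010.
Layer 1: σ at base = K_a1 γ₁ h₁ = 7.621 kPa; P₁ = ½×7.621×1.2 = 4.573.
Layer 2: σ_v at top = γ₁h₁ = 24.60; σ_h top = K_a2×24.60 = 7.404; σ_h base = K_a2×(24.60+20.8×1.7) = 18.05.
P₂ = ½(7.404+18.05)×1.7 = 21.63. Total P_a = 4.573+21.63 = 26.21 kN/m.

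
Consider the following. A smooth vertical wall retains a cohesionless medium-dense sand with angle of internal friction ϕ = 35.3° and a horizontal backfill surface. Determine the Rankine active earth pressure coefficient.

0.268

K_a = tan²(45° − φ/2) = tan²(27.35°) = 0.2675.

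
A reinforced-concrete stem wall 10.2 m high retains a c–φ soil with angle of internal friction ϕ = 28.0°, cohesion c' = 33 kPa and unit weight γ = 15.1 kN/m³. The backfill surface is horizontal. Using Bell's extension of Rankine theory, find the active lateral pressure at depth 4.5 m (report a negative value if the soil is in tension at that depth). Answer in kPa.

K_a = (1 − sin φ)/(1 + sin φ) = 0.3610.
σ_a = K_a γ z − 2c√K_a = 0.3610×15.1×4.5 − 2×33×0.6009 = -15.12 kPa.

-15.1 kPa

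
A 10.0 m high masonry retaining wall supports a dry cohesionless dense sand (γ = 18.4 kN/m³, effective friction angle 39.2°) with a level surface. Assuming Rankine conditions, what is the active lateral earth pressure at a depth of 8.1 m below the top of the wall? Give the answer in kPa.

33.6 kPa

K_a = (1 − sin φ)/(1 + sin φ) = 0.2255.
σ_h = K_a γ z = 0.2255 × 18.4 × 8.1 = 33.60 kPa.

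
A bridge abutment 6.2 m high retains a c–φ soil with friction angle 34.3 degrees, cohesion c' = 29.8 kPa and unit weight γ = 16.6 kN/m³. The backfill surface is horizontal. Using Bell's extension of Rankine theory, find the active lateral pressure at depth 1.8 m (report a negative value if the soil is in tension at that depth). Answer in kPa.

K_a = (1 − sin φ)/(1 + sin φ) = 0.2792.
σ_a = K_a γ z − 2c√K_a = 0.2792×16.6×1.8 − 2×29.8×0.5284 = -23.15 kPa.

-23.1 kPa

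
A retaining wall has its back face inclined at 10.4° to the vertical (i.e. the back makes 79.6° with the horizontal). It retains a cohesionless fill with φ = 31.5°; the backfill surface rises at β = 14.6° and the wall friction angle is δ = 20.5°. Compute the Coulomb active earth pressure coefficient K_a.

K_a = sin²(α+φ) / [sin²α · sin(α−δ) · (1 + √{sin(φ+δ)sin(φ−β) / (sin(α−δ)sin(α+β))})²].
With α = 79.6°, φ = 31.5°, δ = 20.5°, β = 14.6°: K_a = 0.4554.

0.455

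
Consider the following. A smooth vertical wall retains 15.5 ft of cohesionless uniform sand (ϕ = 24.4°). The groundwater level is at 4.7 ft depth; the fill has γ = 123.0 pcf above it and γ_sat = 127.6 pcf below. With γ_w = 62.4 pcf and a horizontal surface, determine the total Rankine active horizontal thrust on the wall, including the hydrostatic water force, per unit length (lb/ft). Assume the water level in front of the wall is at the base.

8380 lb/ft

K_a = tan²(45° − φ/2) = 0.4153.
γ' = 127.6 − 62.4 = 65.20 pcf. Depth below WT = 10.8 ft.
σ'_h at WT = K_a γ d_w = 240.1 psf; at base = 240.1 + K_a γ' × 10.8 = 532.6 psf.
P₁ (0–4.7 ft) = ½×240.1×4.7 = 564.2. P₂ (4.7–15.5 ft) = ½(240.1+532.6)×10.8 = 4172.
P_w = ½ γ_w h₂² = 0.5×62.4×10.8² = 3639. Total = 564.2+4172+3639 = 8376 lb/ft.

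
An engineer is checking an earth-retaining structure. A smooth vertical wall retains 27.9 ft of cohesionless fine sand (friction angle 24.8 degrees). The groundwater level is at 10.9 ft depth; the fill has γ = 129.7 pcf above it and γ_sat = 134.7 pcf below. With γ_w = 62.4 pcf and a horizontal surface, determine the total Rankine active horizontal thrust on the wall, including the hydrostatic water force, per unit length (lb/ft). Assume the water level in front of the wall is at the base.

26300 lb/ft

K_a = tan²(45° − φ/2) = 0.4090.
γ' = 134.7 − 62.4 = 72.30 pcf. Depth below WT = 17.0 ft.
σ'_h at WT = K_a γ d_w = 578.2 psf; at base = 578.2 + K_a γ' × 17.0 = 1081 psf.
P₁ (0–10.9 ft) = ½×578.2×10.9 = 3151. P₂ (10.9–27.9 ft) = ½(578.2+1081)×17.0 = 14100.
P_w = ½ γ_w h₂² = 0.5×62.4×17.0² = 9017. Total = 3151+14100+9017 = 26270 lb/ft.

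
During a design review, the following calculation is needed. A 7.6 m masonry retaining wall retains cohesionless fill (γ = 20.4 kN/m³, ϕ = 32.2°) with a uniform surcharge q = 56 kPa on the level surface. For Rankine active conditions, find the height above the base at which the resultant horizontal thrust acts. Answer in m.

K_a = 0.3047.
Triangular part P₁ = ½K_aγH² = 179.5 at H/3 = 2.533 m; rectangular part P₂ = K_a q H = 129.7 at H/2 = 3.800 m.
ȳ = (P₁·2.533 + P₂·3.800)/(P₁+P₂) = 3.065 m.

3.06 m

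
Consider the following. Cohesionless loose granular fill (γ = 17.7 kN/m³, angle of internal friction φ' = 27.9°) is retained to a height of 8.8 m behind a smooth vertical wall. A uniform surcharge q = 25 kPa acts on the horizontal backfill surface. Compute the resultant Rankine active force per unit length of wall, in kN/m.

K_a = tan²(45° − φ/2) = 0.3625.
Soil triangle: ½ K_a γ H² = 0.5×0.3625×17.7×8.8² = 248.4 kN/m.
Surcharge rectangle: K_a q H = 0.3625×25×8.8 = 79.74 kN/m.
Total = 248.4 + 79.74 = 328.2 kN/m.

328 kN/m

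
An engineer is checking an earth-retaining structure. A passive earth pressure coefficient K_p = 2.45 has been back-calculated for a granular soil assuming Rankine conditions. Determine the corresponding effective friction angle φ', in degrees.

24.9°

K_p = (1+sin φ)/(1−sin φ) ⇒ sin φ = (K_p − 1)/(K_p + 1) = 0.4203.
φ = arcsin(0.4203) = 24.85°.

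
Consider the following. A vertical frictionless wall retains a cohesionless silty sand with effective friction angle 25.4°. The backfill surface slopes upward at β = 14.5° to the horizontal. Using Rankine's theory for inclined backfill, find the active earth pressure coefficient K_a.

0.456

K_a = cos β · (cos β − √(cos²β − cos²φ)) / (cos β + √(cos²β − cos²φ)).
cos β = 0.9681, cos φ = 0.9033, √(cos²β − cos²φ) = 0.3483.
K_a = 0.9681 × (0.9681 − 0.3483)/(0.9681 + 0.3483) = 0.4559.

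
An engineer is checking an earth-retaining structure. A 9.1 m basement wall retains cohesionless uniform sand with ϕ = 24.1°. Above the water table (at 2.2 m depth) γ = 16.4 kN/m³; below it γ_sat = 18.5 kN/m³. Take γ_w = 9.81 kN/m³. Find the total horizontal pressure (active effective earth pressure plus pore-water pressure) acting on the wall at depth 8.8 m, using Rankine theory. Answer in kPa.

K_a = (1 − sin φ)/(1 + sin φ) = 0.4201.
γ' = 18.5 − 9.81 = 8.690 kN/m³.
Effective vertical stress at 8.8 m: σ'_v = 16.4×2.2 + 8.690×6.60 = 93.43 kPa.
σ'_h = K_a σ'_v = 0.4201 × 93.43 = 39.25 kPa; u = γ_w × 6.60 = 64.75 kPa.
Total σ_h = 39.25 + 64.75 = 104.0 kPa.

104 kPa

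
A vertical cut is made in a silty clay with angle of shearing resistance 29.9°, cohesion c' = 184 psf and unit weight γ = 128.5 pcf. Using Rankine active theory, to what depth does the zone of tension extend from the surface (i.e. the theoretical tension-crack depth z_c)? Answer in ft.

4.95 ft

K_a = tan²(45° − 29.9°/2) = 0.3347; √K_a = 0.5785.
The active pressure is zero where K_a γ z = 2c√K_a, so z_c = 2c/(γ√K_a) = 2×184/(128.5×0.5785) = 4.950 ft.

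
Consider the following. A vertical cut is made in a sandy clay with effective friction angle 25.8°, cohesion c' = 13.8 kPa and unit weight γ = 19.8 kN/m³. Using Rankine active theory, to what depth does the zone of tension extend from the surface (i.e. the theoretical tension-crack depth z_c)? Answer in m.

K_a = tan²(45° − 25.8°/2) = 0.3935; √K_a = 0.6273.
The active pressure is zero where K_a γ z = 2c√K_a, so z_c = 2c/(γ√K_a) = 2×13.8/(19.8×0.6273) = 2.222 m.

2.22 m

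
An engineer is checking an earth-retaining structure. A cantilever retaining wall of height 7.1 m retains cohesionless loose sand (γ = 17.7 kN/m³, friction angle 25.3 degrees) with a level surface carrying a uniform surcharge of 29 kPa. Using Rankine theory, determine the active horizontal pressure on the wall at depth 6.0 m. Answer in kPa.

54.2 kPa

K_a = (1 − sin φ)/(1 + sin φ) = 0.4012.
σ_v = γz + q = 17.7 × 6.0 + 29 = 135.2 kPa.
σ_h = K_a σ_v = 0.4012 × 135.2 = 54.24 kPa.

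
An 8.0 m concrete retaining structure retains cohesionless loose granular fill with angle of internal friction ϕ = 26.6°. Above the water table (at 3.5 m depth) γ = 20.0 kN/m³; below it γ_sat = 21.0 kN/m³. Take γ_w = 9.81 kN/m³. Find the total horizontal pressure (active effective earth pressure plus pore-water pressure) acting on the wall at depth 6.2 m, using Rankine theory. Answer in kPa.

K_a = (1 − sin φ)/(1 + sin φ) = 0.3814.
γ' = 21.0 − 9.81 = 11.19 kN/m³.
Effective vertical stress at 6.2 m: σ'_v = 20.0×3.5 + 11.19×2.70 = 100.2 kPa.
σ'_h = K_a σ'_v = 0.3814 × 100.2 = 38.23 kPa; u = γ_w × 2.70 = 26.49 kPa.
Total σ_h = 38.23 + 26.49 = 64.71 kPa.

64.7 kPa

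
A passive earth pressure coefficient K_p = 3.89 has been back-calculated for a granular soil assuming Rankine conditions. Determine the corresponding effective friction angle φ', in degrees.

36.2°

K_p = (1+sin φ)/(1−sin φ) ⇒ sin φ = (K_p − 1)/(K_p + 1) = 0.5910.
φ = arcsin(0.5910) = 36.23°.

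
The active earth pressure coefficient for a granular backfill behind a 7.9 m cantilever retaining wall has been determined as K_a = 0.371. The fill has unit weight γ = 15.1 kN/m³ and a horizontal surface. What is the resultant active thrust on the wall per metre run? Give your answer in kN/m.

P = ½ K_a γ H² = 0.5 × 0.371 × 15.1 × 7.9² = 174.8 kN/m.

175 kN/m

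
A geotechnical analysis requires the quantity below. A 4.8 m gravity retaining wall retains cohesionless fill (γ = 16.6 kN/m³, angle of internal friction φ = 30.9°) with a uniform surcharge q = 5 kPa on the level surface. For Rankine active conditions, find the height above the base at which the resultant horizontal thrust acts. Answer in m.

1.69 m

K_a = 0.3214.
Triangular part P₁ = ½K_aγH² = 61.46 at H/3 = 1.600 m; rectangular part P₂ = K_a q H = 7.714 at H/2 = 2.400 m.
ȳ = (P₁·1.600 + P₂·2.400)/(P₁+P₂) = 1.689 m.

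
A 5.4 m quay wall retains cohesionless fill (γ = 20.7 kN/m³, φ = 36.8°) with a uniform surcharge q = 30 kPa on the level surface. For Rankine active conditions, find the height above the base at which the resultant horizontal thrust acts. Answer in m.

K_a = 0.2508.
Triangular part P₁ = ½K_aγH² = 75.68 at H/3 = 1.800 m; rectangular part P₂ = K_a q H = 40.62 at H/2 = 2.700 m.
ȳ = (P₁·1.800 + P₂·2.700)/(P₁+P₂) = 2.114 m.

2.11 m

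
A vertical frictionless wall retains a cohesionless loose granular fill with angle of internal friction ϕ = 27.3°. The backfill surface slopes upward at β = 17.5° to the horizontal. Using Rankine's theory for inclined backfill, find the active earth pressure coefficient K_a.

K_a = cos β · (cos β − √(cos²β − cos²φ)) / (cos β + √(cos²β − cos²φ)).
cos β = 0.9537, cos φ = 0.8886, √(cos²β − cos²φ) = 0.3463.
K_a = 0.9537 × (0.9537 − 0.3463)/(0.9537 + 0.3463) = 0.4456.

0.446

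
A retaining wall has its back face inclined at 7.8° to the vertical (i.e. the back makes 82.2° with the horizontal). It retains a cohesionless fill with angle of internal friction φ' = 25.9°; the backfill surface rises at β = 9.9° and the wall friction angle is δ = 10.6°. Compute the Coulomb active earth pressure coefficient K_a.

K_a = sin²(α+φ) / [sin²α · sin(α−δ) · (1 + √{sin(φ+δ)sin(φ−β) / (sin(α−δ)sin(α+β))})²].
With α = 82.2°, φ = 25.9°, δ = 10.6°, β = 9.9°: K_a = 0.4839.

0.484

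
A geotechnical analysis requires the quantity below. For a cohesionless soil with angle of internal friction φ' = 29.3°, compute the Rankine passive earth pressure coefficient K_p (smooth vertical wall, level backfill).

K_p = (1 + sin φ)/(1 − sin φ) = tan²(45° + 29.3°/2) = 2.917.

2.92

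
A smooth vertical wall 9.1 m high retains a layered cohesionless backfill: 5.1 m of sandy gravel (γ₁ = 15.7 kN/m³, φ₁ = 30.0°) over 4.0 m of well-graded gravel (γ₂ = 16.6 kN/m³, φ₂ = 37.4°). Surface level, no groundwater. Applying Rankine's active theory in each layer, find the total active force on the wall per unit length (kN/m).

K_a1 = tan²(45°−30.0°/2) = 0.3333; K_a2 = tan²(45°−37.4°/2) = 0.2443.
Layer 1: σ at base = K_a1 γ₁ h₁ = 26.69 kPa; P₁ = ½×26.69×5.1 = 68.06.
Layer 2: σ_v at top = γ₁h₁ = 80.07; σ_h top = K_a2×80.07 = 19.56; σ_h base = K_a2×(80.07+16.6×4.0) = 35.78.
P₂ = ½(19.56+35.78)×4.0 = 110.7. Total P_a = 68.06+110.7 = 178.7 kN/m.

179 kN/m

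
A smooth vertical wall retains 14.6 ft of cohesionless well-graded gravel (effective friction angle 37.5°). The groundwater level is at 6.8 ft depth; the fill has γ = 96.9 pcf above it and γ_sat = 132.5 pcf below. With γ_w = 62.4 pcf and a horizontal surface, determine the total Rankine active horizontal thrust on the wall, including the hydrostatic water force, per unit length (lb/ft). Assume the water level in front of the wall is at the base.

4210 lb/ft

K_a = tan²(45° − φ/2) = 0.2432.
γ' = 132.5 − 62.4 = 70.10 pcf. Depth below WT = 7.8 ft.
σ'_h at WT = K_a γ d_w = 160.2 psf; at base = 160.2 + K_a γ' × 7.8 = 293.2 psf.
P₁ (0–6.8 ft) = ½×160.2×6.8 = 544.8. P₂ (6.8–14.6 ft) = ½(160.2+293.2)×7.8 = 1768.
P_w = ½ γ_w h₂² = 0.5×62.4×7.8² = 1898. Total = 544.8+1768+1898 = 4212 lb/ft.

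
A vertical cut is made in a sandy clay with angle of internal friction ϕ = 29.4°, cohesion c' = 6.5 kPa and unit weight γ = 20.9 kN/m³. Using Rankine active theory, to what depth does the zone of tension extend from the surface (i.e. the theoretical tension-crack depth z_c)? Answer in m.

K_a = tan²(45° − 29.4°/2) = 0.3415; √K_a = 0.5844.
The active pressure is zero where K_a γ z = 2c√K_a, so z_c = 2c/(γ√K_a) = 2×6.5/(20.9×0.5844) = 1.064 m.

1.06 m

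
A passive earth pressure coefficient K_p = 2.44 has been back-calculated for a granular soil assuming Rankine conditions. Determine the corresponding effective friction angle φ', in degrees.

24.7°

K_p = (1+sin φ)/(1−sin φ) ⇒ sin φ = (K_p − 1)/(K_p + 1) = 0.4186.
φ = arcsin(0.4186) = 24.75°.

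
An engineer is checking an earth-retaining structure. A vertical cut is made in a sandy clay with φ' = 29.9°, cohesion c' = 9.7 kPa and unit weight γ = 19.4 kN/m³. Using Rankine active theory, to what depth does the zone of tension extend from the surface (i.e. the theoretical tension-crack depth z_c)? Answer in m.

1.73 m

K_a = tan²(45° − 29.9°/2) = 0.3347; √K_a = 0.5785.
The active pressure is zero where K_a γ z = 2c√K_a, so z_c = 2c/(γ√K_a) = 2×9.7/(19.4×0.5785) = 1.729 m.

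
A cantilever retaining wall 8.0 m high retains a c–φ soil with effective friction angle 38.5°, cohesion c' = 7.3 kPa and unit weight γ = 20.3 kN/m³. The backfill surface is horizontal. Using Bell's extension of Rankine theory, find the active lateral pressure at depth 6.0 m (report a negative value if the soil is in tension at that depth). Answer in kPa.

21.3 kPa

K_a = (1 − sin φ)/(1 + sin φ) = 0.2327.
σ_a = K_a γ z − 2c√K_a = 0.2327×20.3×6.0 − 2×7.3×0.4823 = 21.30 kPa.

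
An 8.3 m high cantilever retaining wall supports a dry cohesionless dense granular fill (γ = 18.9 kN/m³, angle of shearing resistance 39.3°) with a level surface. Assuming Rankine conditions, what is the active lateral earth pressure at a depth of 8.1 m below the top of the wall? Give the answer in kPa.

K_a = (1 − sin φ)/(1 + sin φ) = 0.2245.
σ_h = K_a γ z = 0.2245 × 18.9 × 8.1 = 34.36 kPa.

34.4 kPa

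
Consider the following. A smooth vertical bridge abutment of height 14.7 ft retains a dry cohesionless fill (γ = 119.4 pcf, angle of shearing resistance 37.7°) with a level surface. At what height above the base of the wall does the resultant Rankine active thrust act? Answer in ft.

K_a = 0.2411.
The pressure distribution is triangular, so the resultant acts at H/3 above the base = 14.7/3 = 4.900 ft.

4.90 ft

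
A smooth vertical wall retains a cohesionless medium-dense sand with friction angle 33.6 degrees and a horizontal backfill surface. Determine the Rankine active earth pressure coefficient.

0.288

K_a = tan²(45° − φ/2) = tan²(28.20°) = 0.2875.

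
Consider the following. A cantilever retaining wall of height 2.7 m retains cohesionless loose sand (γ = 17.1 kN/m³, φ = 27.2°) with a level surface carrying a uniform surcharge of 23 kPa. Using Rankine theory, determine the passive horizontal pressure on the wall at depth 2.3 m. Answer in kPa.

167 kPa

K_p = (1 + sin φ)/(1 − sin φ) = 2.684.
σ_v = γz + q = 17.1 × 2.3 + 23 = 62.33 kPa.
σ_h = K_p σ_v = 2.684 × 62.33 = 167.3 kPa.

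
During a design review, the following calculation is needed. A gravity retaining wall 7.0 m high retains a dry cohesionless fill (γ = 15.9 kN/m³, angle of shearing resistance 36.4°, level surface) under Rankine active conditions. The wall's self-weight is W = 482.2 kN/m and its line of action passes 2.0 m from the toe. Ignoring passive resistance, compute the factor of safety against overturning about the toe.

4.16

K_a = tan²(45° − 36.4°/2) = 0.2552.
P_a = ½K_aγH² = 0.5×0.2552×15.9×7.0² = 99.40 kN/m, acting at H/3 = 2.333 m above the base.
Overturning moment M_o = P_a × H/3 = 99.40 × 2.333 = 231.9.
Resisting moment M_r = W × 2.0 = 482.2 × 2.0 = 964.4.
FS_overturning = M_r/M_o = 964.4/231.9 = 4.158.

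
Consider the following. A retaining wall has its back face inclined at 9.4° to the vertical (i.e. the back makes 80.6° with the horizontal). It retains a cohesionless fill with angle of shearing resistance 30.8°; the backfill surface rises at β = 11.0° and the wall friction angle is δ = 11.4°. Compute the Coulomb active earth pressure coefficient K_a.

0.427

K_a = sin²(α+φ) / [sin²α · sin(α−δ) · (1 + √{sin(φ+δ)sin(φ−β) / (sin(α−δ)sin(α+β))})²].
With α = 80.6°, φ = 30.8°, δ = 11.4°, β = 11.0°: K_a = 0.4271.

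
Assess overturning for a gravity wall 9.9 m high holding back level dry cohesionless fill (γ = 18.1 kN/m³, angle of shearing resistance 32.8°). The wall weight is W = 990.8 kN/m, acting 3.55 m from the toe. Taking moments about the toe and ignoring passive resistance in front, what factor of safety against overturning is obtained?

K_a = tan²(45° − 32.8°/2) = 0.2973.
P_a = ½K_aγH² = 0.5×0.2973×18.1×9.9² = 263.7 kN/m, acting at H/3 = 3.300 m above the base.
Overturning moment M_o = P_a × H/3 = 263.7 × 3.300 = 870.1.
Resisting moment M_r = W × 3.55 = 990.8 × 3.55 = 3517.
FS_overturning = M_r/M_o = 3517/870.1 = 4.042.

4.04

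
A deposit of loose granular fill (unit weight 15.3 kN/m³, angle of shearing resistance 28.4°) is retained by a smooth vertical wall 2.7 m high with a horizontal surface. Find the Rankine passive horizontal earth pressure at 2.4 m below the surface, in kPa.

K_p = (1 + sin φ)/(1 − sin φ) = 2.814.
σ_h = K_p γ z = 2.814 × 15.3 × 2.4 = 103.3 kPa.

103 kPa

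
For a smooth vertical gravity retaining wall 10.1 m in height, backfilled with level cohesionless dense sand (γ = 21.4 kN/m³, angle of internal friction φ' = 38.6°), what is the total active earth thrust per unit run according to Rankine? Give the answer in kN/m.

K_a = tan²(45° − φ/2) = 0.2316.
P_a = ½ K_a γ H² = 0.5 × 0.2316 × 21.4 × 10.1² = 252.8 kN/m.

253 kN/m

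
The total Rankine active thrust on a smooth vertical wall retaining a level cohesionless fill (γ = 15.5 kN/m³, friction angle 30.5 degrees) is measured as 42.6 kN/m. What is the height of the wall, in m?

4.10 m

K_a = 0.3267. P_a = ½ K_a γ H² ⇒ H = √(2P_a/(K_a γ)).
H = √(2×42.6/(0.3267×15.5)) = 4.102 m.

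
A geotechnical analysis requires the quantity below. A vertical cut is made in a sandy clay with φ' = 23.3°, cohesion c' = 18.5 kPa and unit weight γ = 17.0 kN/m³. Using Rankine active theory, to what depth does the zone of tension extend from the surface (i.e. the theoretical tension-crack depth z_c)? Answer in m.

K_a = tan²(45° − 23.3°/2) = 0.4331; √K_a = 0.6581.
The active pressure is zero where K_a γ z = 2c√K_a, so z_c = 2c/(γ√K_a) = 2×18.5/(17.0×0.6581) = 3.307 m.

3.31 m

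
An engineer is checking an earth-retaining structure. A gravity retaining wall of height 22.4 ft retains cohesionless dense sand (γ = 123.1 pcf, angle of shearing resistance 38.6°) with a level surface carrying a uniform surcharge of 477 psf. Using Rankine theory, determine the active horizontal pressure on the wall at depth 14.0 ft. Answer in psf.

K_a = (1 − sin φ)/(1 + sin φ) = 0.2316.
σ_v = γz + q = 123.1 × 14.0 + 477 = 2200 psf.
σ_h = K_a σ_v = 0.2316 × 2200 = 509.7 psf.

510 psf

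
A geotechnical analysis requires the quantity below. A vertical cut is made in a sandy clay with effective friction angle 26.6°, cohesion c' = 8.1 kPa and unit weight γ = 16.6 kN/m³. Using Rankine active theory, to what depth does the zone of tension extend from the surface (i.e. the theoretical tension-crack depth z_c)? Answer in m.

K_a = tan²(45° − 26.6°/2) = 0.3814; √K_a = 0.6176.
The active pressure is zero where K_a γ z = 2c√K_a, so z_c = 2c/(γ√K_a) = 2×8.1/(16.6×0.6176) = 1.580 m.

1.58 m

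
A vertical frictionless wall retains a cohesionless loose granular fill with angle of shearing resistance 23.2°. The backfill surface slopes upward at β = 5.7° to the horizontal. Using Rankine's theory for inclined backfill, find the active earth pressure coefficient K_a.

0.444

K_a = cos β · (cos β − √(cos²β − cos²φ)) / (cos β + √(cos²β − cos²φ)).
cos β = 0.9951, cos φ = 0.9191, √(cos²β − cos²φ) = 0.3812.
K_a = 0.9951 × (0.9951 − 0.3812)/(0.9951 + 0.3812) = 0.4438.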